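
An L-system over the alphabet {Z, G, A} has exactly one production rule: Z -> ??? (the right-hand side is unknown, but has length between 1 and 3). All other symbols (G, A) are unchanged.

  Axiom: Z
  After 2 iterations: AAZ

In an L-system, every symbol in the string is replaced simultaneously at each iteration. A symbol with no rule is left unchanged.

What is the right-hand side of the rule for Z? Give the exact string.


Trying Z -> AZ:
  Step 0: Z
  Step 1: AZ
  Step 2: AAZ
Matches the given result.

Answer: AZ


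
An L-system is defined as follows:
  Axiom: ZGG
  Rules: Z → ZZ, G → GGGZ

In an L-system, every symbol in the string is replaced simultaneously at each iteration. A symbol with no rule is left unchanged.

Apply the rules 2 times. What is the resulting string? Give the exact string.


Step 0: ZGG
Step 1: ZZGGGZGGGZ
Step 2: ZZZZGGGZGGGZGGGZZZGGGZGGGZGGGZZZ

Answer: ZZZZGGGZGGGZGGGZZZGGGZGGGZGGGZZZ


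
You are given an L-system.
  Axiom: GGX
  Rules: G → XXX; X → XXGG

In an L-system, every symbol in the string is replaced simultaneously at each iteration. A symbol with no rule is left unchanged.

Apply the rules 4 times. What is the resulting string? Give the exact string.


Answer: XXGGXXGGXXXXXXXXGGXXGGXXXXXXXXGGXXGGXXGGXXGGXXGGXXGGXXGGXXGGXXXXXXXXGGXXGGXXXXXXXXGGXXGGXXGGXXGGXXGGXXGGXXGGXXGGXXXXXXXXGGXXGGXXXXXXXXGGXXGGXXGGXXGGXXGGXXGGXXGGXXGGXXXXXXXXGGXXGGXXXXXXXXGGXXGGXXGGXXGGXXGGXXGGXXGGXXGGXXXXXXXXGGXXGGXXXXXXXXGGXXGGXXGGXXGGXXGGXXGGXXGGXXGGXXXXXXXXGGXXGGXXXXXXXXGGXXGGXXGGXXGGXXGGXXGGXXGGXXGGXXXXXXXXGGXXGGXXXXXXXXGGXXGGXXGGXXGGXXGGXXGGXXGGXXGGXXXXXXXXGGXXGGXXXXXXXXGGXXGGXXGGXXGGXXGGXXGGXXGGXXGGXXXXXXXXGGXXGGXXXXXXXXGGXXGGXXXXXXXXGGXXGGXXXXXXXXGGXXGGXXXXXXXXGGXXGGXXXXXX

Derivation:
Step 0: GGX
Step 1: XXXXXXXXGG
Step 2: XXGGXXGGXXGGXXGGXXGGXXGGXXGGXXGGXXXXXX
Step 3: XXGGXXGGXXXXXXXXGGXXGGXXXXXXXXGGXXGGXXXXXXXXGGXXGGXXXXXXXXGGXXGGXXXXXXXXGGXXGGXXXXXXXXGGXXGGXXXXXXXXGGXXGGXXXXXXXXGGXXGGXXGGXXGGXXGGXXGG
Step 4: XXGGXXGGXXXXXXXXGGXXGGXXXXXXXXGGXXGGXXGGXXGGXXGGXXGGXXGGXXGGXXXXXXXXGGXXGGXXXXXXXXGGXXGGXXGGXXGGXXGGXXGGXXGGXXGGXXXXXXXXGGXXGGXXXXXXXXGGXXGGXXGGXXGGXXGGXXGGXXGGXXGGXXXXXXXXGGXXGGXXXXXXXXGGXXGGXXGGXXGGXXGGXXGGXXGGXXGGXXXXXXXXGGXXGGXXXXXXXXGGXXGGXXGGXXGGXXGGXXGGXXGGXXGGXXXXXXXXGGXXGGXXXXXXXXGGXXGGXXGGXXGGXXGGXXGGXXGGXXGGXXXXXXXXGGXXGGXXXXXXXXGGXXGGXXGGXXGGXXGGXXGGXXGGXXGGXXXXXXXXGGXXGGXXXXXXXXGGXXGGXXGGXXGGXXGGXXGGXXGGXXGGXXXXXXXXGGXXGGXXXXXXXXGGXXGGXXXXXXXXGGXXGGXXXXXXXXGGXXGGXXXXXXXXGGXXGGXXXXXX


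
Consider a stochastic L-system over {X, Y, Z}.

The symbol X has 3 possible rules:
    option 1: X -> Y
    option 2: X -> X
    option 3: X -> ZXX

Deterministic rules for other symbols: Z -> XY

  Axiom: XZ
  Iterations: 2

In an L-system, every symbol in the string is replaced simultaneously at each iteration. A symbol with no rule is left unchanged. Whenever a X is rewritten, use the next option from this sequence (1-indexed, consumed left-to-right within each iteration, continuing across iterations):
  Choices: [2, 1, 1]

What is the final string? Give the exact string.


Answer: YYY

Derivation:
Step 0: XZ
Step 1: XXY  (used choices [2])
Step 2: YYY  (used choices [1, 1])


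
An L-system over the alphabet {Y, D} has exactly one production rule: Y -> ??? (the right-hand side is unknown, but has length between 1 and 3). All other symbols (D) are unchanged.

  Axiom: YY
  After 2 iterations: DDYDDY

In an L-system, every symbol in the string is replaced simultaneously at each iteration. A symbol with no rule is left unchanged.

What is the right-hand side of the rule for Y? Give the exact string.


Trying Y -> DY:
  Step 0: YY
  Step 1: DYDY
  Step 2: DDYDDY
Matches the given result.

Answer: DY


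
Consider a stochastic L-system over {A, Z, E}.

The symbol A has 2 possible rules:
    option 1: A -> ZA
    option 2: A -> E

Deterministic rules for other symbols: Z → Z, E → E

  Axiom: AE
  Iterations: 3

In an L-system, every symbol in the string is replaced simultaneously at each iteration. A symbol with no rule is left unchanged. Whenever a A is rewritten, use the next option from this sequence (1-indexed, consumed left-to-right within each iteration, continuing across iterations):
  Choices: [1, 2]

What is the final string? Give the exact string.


Step 0: AE
Step 1: ZAE  (used choices [1])
Step 2: ZEE  (used choices [2])
Step 3: ZEE  (used choices [])

Answer: ZEE


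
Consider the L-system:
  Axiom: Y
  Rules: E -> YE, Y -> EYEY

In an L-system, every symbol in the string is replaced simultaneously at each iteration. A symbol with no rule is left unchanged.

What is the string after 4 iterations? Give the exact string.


Step 0: Y
Step 1: EYEY
Step 2: YEEYEYYEEYEY
Step 3: EYEYYEYEEYEYYEEYEYEYEYYEYEEYEYYEEYEY
Step 4: YEEYEYYEEYEYEYEYYEEYEYYEYEEYEYYEEYEYEYEYYEYEEYEYYEEYEYYEEYEYYEEYEYEYEYYEEYEYYEYEEYEYYEEYEYEYEYYEYEEYEYYEEYEY

Answer: YEEYEYYEEYEYEYEYYEEYEYYEYEEYEYYEEYEYEYEYYEYEEYEYYEEYEYYEEYEYYEEYEYEYEYYEEYEYYEYEEYEYYEEYEYEYEYYEYEEYEYYEEYEY


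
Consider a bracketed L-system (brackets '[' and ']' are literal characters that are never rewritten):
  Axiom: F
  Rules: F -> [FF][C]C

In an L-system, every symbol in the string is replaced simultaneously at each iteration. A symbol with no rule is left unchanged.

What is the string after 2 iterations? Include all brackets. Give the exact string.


Step 0: F
Step 1: [FF][C]C
Step 2: [[FF][C]C[FF][C]C][C]C

Answer: [[FF][C]C[FF][C]C][C]C


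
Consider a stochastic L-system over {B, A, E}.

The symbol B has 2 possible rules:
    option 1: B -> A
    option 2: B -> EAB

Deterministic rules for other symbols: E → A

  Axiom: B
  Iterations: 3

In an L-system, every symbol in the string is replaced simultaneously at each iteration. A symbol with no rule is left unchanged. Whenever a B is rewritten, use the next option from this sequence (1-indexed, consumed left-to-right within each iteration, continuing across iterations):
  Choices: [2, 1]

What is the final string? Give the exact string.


Step 0: B
Step 1: EAB  (used choices [2])
Step 2: AAA  (used choices [1])
Step 3: AAA  (used choices [])

Answer: AAA


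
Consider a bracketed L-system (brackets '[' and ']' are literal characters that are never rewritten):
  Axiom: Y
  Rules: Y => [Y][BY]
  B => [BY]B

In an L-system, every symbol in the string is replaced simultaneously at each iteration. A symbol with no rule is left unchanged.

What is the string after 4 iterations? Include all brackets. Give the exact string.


Answer: [[[[Y][BY]][[BY]B[Y][BY]]][[[BY]B[Y][BY]][BY]B[[Y][BY]][[BY]B[Y][BY]]]][[[[BY]B[Y][BY]][BY]B[[Y][BY]][[BY]B[Y][BY]]][[BY]B[Y][BY]][BY]B[[[Y][BY]][[BY]B[Y][BY]]][[[BY]B[Y][BY]][BY]B[[Y][BY]][[BY]B[Y][BY]]]]

Derivation:
Step 0: Y
Step 1: [Y][BY]
Step 2: [[Y][BY]][[BY]B[Y][BY]]
Step 3: [[[Y][BY]][[BY]B[Y][BY]]][[[BY]B[Y][BY]][BY]B[[Y][BY]][[BY]B[Y][BY]]]
Step 4: [[[[Y][BY]][[BY]B[Y][BY]]][[[BY]B[Y][BY]][BY]B[[Y][BY]][[BY]B[Y][BY]]]][[[[BY]B[Y][BY]][BY]B[[Y][BY]][[BY]B[Y][BY]]][[BY]B[Y][BY]][BY]B[[[Y][BY]][[BY]B[Y][BY]]][[[BY]B[Y][BY]][BY]B[[Y][BY]][[BY]B[Y][BY]]]]


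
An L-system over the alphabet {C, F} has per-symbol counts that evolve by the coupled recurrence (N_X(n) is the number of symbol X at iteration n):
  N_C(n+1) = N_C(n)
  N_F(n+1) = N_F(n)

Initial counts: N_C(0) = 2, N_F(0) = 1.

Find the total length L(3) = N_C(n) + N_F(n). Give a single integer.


Step 0: N_C=2, N_F=1, L=3
Step 1: N_C=2, N_F=1, L=3
Step 2: N_C=2, N_F=1, L=3
Step 3: N_C=2, N_F=1, L=3

Answer: 3


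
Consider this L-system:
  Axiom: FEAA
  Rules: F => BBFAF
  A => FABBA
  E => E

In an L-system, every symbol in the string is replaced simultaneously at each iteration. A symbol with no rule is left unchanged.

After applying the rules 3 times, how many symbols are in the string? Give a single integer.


Step 0: length = 4
Step 1: length = 16
Step 2: length = 52
Step 3: length = 160

Answer: 160


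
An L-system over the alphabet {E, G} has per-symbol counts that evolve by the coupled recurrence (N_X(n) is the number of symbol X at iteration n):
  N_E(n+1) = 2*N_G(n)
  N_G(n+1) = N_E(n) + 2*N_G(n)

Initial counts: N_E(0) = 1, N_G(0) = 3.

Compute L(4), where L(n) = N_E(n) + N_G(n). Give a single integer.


Step 0: N_E=1, N_G=3, L=4
Step 1: N_E=6, N_G=7, L=13
Step 2: N_E=14, N_G=20, L=34
Step 3: N_E=40, N_G=54, L=94
Step 4: N_E=108, N_G=148, L=256

Answer: 256


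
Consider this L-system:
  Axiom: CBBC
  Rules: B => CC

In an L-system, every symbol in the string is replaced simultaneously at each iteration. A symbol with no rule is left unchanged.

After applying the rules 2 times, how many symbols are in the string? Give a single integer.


Answer: 6

Derivation:
Step 0: length = 4
Step 1: length = 6
Step 2: length = 6


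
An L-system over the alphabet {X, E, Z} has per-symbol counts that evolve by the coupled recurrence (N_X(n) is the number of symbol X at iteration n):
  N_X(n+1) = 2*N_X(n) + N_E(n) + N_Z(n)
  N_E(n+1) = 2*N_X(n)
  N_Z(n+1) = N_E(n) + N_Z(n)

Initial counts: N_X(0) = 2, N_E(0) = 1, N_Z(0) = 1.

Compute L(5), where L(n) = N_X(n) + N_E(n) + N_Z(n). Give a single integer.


Answer: 972

Derivation:
Step 0: N_X=2, N_E=1, N_Z=1, L=4
Step 1: N_X=6, N_E=4, N_Z=2, L=12
Step 2: N_X=18, N_E=12, N_Z=6, L=36
Step 3: N_X=54, N_E=36, N_Z=18, L=108
Step 4: N_X=162, N_E=108, N_Z=54, L=324
Step 5: N_X=486, N_E=324, N_Z=162, L=972


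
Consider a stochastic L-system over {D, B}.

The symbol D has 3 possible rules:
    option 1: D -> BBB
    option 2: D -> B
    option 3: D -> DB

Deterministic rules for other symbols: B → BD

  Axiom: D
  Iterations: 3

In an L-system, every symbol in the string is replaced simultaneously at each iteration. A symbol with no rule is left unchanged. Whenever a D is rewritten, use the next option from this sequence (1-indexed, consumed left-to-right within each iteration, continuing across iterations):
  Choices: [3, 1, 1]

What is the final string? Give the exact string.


Answer: BDBDBDBDBBB

Derivation:
Step 0: D
Step 1: DB  (used choices [3])
Step 2: BBBBD  (used choices [1])
Step 3: BDBDBDBDBBB  (used choices [1])


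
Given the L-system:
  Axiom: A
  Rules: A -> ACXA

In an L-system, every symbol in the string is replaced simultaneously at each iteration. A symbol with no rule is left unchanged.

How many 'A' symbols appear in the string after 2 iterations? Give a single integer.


Step 0: A  (1 'A')
Step 1: ACXA  (2 'A')
Step 2: ACXACXACXA  (4 'A')

Answer: 4


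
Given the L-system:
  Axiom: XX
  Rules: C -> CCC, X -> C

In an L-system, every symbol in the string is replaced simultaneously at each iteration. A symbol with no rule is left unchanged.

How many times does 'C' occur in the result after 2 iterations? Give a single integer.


Step 0: XX  (0 'C')
Step 1: CC  (2 'C')
Step 2: CCCCCC  (6 'C')

Answer: 6


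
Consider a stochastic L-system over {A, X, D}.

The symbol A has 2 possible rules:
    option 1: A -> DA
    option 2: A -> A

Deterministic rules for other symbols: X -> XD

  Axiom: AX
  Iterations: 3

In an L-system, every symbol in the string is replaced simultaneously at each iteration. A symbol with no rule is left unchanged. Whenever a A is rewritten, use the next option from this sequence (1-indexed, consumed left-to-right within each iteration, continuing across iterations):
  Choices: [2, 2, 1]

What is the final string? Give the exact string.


Answer: DAXDDD

Derivation:
Step 0: AX
Step 1: AXD  (used choices [2])
Step 2: AXDD  (used choices [2])
Step 3: DAXDDD  (used choices [1])


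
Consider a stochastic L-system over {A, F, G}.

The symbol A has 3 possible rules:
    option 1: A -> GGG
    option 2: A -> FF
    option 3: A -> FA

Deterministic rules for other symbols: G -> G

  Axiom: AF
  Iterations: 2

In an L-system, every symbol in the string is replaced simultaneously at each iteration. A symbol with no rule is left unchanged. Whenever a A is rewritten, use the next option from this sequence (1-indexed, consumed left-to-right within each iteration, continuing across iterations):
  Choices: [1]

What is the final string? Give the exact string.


Answer: GGGF

Derivation:
Step 0: AF
Step 1: GGGF  (used choices [1])
Step 2: GGGF  (used choices [])


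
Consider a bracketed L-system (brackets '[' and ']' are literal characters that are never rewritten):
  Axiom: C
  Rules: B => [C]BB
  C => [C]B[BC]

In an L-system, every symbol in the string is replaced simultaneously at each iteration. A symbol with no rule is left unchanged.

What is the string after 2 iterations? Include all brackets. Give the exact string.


Step 0: C
Step 1: [C]B[BC]
Step 2: [[C]B[BC]][C]BB[[C]BB[C]B[BC]]

Answer: [[C]B[BC]][C]BB[[C]BB[C]B[BC]]


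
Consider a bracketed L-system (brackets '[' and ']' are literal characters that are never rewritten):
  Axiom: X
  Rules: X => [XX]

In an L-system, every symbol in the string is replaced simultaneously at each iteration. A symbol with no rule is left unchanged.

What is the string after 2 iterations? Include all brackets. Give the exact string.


Answer: [[XX][XX]]

Derivation:
Step 0: X
Step 1: [XX]
Step 2: [[XX][XX]]


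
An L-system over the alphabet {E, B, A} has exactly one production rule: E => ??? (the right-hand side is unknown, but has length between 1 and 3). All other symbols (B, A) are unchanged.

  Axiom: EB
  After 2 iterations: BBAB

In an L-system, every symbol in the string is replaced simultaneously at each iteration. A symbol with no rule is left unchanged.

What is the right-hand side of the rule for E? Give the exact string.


Trying E => BBA:
  Step 0: EB
  Step 1: BBAB
  Step 2: BBAB
Matches the given result.

Answer: BBA


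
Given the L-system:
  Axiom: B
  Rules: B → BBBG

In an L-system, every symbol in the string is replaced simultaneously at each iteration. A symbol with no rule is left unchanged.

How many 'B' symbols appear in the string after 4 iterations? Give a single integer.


Step 0: B  (1 'B')
Step 1: BBBG  (3 'B')
Step 2: BBBGBBBGBBBGG  (9 'B')
Step 3: BBBGBBBGBBBGGBBBGBBBGBBBGGBBBGBBBGBBBGGG  (27 'B')
Step 4: BBBGBBBGBBBGGBBBGBBBGBBBGGBBBGBBBGBBBGGGBBBGBBBGBBBGGBBBGBBBGBBBGGBBBGBBBGBBBGGGBBBGBBBGBBBGGBBBGBBBGBBBGGBBBGBBBGBBBGGGG  (81 'B')

Answer: 81


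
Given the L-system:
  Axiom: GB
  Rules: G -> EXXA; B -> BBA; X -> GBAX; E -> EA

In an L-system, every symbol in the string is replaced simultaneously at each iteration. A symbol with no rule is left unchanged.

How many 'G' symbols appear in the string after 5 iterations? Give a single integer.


Answer: 10

Derivation:
Step 0: GB  (1 'G')
Step 1: EXXABBA  (0 'G')
Step 2: EAGBAXGBAXABBABBAA  (2 'G')
Step 3: EAAEXXABBAAGBAXEXXABBAAGBAXABBABBAABBABBAAA  (2 'G')
Step 4: EAAAEAGBAXGBAXABBABBAAAEXXABBAAGBAXEAGBAXGBAXABBABBAAAEXXABBAAGBAXABBABBAABBABBAAABBABBAABBABBAAAA  (6 'G')
Step 5: EAAAAEAAEXXABBAAGBAXEXXABBAAGBAXABBABBAABBABBAAAAEAGBAXGBAXABBABBAAAEXXABBAAGBAXEAAEXXABBAAGBAXEXXABBAAGBAXABBABBAABBABBAAAAEAGBAXGBAXABBABBAAAEXXABBAAGBAXABBABBAABBABBAAABBABBAABBABBAAAABBABBAABBABBAAABBABBAABBABBAAAAA  (10 'G')


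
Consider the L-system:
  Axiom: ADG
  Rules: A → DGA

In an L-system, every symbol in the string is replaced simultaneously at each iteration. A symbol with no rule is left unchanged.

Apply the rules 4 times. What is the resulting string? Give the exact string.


Answer: DGDGDGDGADG

Derivation:
Step 0: ADG
Step 1: DGADG
Step 2: DGDGADG
Step 3: DGDGDGADG
Step 4: DGDGDGDGADG


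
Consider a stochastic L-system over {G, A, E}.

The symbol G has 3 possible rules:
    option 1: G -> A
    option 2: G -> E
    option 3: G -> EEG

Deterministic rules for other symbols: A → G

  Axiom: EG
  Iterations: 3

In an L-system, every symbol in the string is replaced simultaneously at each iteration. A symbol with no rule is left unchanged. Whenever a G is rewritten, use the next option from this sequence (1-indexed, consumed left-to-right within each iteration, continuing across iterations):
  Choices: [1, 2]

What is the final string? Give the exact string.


Step 0: EG
Step 1: EA  (used choices [1])
Step 2: EG  (used choices [])
Step 3: EE  (used choices [2])

Answer: EE


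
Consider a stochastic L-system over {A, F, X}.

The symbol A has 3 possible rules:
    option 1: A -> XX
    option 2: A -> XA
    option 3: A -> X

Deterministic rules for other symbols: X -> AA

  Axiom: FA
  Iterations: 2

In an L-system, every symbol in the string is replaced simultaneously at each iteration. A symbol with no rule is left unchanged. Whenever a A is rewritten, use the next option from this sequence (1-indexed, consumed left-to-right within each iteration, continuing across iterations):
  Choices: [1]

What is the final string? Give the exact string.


Step 0: FA
Step 1: FXX  (used choices [1])
Step 2: FAAAA  (used choices [])

Answer: FAAAA


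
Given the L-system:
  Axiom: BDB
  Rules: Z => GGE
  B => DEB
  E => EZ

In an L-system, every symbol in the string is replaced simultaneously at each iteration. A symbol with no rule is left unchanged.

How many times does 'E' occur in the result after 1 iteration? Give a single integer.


Step 0: BDB  (0 'E')
Step 1: DEBDDEB  (2 'E')

Answer: 2


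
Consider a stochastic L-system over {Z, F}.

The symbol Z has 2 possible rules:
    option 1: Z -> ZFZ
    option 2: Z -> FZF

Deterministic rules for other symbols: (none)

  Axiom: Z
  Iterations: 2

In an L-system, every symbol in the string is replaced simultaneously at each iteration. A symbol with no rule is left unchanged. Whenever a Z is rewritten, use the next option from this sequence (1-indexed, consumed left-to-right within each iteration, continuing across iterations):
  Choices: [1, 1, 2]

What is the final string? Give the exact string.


Step 0: Z
Step 1: ZFZ  (used choices [1])
Step 2: ZFZFFZF  (used choices [1, 2])

Answer: ZFZFFZF


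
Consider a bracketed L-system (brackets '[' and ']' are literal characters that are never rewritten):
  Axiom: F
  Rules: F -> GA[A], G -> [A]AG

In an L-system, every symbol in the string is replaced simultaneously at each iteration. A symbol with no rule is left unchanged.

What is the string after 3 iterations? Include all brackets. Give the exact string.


Step 0: F
Step 1: GA[A]
Step 2: [A]AGA[A]
Step 3: [A]A[A]AGA[A]

Answer: [A]A[A]AGA[A]


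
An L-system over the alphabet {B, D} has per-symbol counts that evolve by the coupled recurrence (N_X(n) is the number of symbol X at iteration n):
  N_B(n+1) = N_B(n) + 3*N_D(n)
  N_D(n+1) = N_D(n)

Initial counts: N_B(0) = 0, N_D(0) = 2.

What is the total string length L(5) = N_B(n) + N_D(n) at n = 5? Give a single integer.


Answer: 32

Derivation:
Step 0: N_B=0, N_D=2, L=2
Step 1: N_B=6, N_D=2, L=8
Step 2: N_B=12, N_D=2, L=14
Step 3: N_B=18, N_D=2, L=20
Step 4: N_B=24, N_D=2, L=26
Step 5: N_B=30, N_D=2, L=32


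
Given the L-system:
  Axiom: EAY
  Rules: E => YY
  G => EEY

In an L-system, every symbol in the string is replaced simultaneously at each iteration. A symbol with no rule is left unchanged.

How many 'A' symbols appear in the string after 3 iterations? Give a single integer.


Answer: 1

Derivation:
Step 0: EAY  (1 'A')
Step 1: YYAY  (1 'A')
Step 2: YYAY  (1 'A')
Step 3: YYAY  (1 'A')


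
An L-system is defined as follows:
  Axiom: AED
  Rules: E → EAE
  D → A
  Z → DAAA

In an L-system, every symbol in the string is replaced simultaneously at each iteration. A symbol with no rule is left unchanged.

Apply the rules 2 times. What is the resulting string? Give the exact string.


Step 0: AED
Step 1: AEAEA
Step 2: AEAEAEAEA

Answer: AEAEAEAEA


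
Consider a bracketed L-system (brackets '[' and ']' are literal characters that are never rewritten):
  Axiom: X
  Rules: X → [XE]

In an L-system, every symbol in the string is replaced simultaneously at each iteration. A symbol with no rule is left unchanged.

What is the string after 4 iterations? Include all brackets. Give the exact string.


Answer: [[[[XE]E]E]E]

Derivation:
Step 0: X
Step 1: [XE]
Step 2: [[XE]E]
Step 3: [[[XE]E]E]
Step 4: [[[[XE]E]E]E]


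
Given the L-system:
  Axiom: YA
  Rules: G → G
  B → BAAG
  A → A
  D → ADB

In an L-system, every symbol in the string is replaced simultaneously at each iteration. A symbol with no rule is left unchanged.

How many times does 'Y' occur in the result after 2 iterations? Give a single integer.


Step 0: YA  (1 'Y')
Step 1: YA  (1 'Y')
Step 2: YA  (1 'Y')

Answer: 1


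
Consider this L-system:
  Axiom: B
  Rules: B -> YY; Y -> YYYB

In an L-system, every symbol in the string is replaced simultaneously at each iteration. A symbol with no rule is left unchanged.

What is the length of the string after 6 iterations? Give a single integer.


Answer: 1268

Derivation:
Step 0: length = 1
Step 1: length = 2
Step 2: length = 8
Step 3: length = 28
Step 4: length = 100
Step 5: length = 356
Step 6: length = 1268


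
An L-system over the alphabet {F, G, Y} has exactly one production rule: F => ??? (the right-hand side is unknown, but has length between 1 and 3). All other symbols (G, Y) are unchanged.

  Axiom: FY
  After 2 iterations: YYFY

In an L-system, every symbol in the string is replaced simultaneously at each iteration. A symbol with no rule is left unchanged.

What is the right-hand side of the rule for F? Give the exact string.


Answer: YF

Derivation:
Trying F => YF:
  Step 0: FY
  Step 1: YFY
  Step 2: YYFY
Matches the given result.


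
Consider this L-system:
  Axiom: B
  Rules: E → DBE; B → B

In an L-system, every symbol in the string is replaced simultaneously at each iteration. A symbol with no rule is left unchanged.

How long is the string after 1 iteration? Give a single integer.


Step 0: length = 1
Step 1: length = 1

Answer: 1


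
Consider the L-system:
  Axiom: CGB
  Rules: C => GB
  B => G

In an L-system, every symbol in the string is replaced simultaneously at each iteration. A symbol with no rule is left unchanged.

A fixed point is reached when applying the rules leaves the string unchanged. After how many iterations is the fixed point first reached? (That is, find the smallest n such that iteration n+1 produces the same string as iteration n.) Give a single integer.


Answer: 2

Derivation:
Step 0: CGB
Step 1: GBGG
Step 2: GGGG
Step 3: GGGG  (unchanged — fixed point at step 2)


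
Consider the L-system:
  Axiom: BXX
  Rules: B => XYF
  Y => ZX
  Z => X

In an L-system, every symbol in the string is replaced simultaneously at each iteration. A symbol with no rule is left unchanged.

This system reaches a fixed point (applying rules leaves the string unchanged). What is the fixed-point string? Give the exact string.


Answer: XXXFXX

Derivation:
Step 0: BXX
Step 1: XYFXX
Step 2: XZXFXX
Step 3: XXXFXX
Step 4: XXXFXX  (unchanged — fixed point at step 3)


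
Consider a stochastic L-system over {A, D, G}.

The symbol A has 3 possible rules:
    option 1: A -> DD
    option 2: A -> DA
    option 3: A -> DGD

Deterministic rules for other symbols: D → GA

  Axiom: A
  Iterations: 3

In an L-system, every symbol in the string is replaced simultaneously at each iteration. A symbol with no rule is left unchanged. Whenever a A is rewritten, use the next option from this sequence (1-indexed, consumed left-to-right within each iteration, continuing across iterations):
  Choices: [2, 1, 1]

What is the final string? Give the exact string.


Answer: GDDGAGA

Derivation:
Step 0: A
Step 1: DA  (used choices [2])
Step 2: GADD  (used choices [1])
Step 3: GDDGAGA  (used choices [1])


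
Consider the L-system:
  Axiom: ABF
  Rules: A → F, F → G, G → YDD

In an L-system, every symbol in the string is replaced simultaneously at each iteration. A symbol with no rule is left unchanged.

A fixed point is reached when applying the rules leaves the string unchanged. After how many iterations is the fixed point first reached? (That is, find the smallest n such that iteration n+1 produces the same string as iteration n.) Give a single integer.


Step 0: ABF
Step 1: FBG
Step 2: GBYDD
Step 3: YDDBYDD
Step 4: YDDBYDD  (unchanged — fixed point at step 3)

Answer: 3


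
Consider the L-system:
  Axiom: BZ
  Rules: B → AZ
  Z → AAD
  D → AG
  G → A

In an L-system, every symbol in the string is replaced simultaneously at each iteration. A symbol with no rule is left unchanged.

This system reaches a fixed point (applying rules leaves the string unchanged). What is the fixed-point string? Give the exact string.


Step 0: BZ
Step 1: AZAAD
Step 2: AAADAAAG
Step 3: AAAAGAAAA
Step 4: AAAAAAAAA
Step 5: AAAAAAAAA  (unchanged — fixed point at step 4)

Answer: AAAAAAAAA


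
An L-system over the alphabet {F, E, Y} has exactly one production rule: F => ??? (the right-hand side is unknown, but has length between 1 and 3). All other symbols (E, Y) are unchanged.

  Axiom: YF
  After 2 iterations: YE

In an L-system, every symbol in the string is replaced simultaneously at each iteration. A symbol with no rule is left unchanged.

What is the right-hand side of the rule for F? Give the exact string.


Trying F => E:
  Step 0: YF
  Step 1: YE
  Step 2: YE
Matches the given result.

Answer: E


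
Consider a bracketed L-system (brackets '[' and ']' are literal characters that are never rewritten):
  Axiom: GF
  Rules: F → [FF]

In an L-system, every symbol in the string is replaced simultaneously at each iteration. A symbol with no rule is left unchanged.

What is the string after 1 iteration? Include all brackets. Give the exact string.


Step 0: GF
Step 1: G[FF]

Answer: G[FF]


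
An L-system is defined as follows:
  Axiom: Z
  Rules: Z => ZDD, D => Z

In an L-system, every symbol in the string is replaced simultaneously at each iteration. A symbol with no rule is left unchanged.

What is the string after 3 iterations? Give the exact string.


Answer: ZDDZZZDDZDD

Derivation:
Step 0: Z
Step 1: ZDD
Step 2: ZDDZZ
Step 3: ZDDZZZDDZDD


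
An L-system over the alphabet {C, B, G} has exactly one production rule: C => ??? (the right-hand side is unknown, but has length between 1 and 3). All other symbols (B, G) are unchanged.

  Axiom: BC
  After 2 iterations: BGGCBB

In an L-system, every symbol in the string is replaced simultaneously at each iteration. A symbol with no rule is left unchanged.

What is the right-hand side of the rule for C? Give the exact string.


Answer: GCB

Derivation:
Trying C => GCB:
  Step 0: BC
  Step 1: BGCB
  Step 2: BGGCBB
Matches the given result.


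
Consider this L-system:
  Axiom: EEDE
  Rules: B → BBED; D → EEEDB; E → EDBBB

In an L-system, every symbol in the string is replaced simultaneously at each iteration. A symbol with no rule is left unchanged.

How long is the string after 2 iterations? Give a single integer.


Step 0: length = 4
Step 1: length = 20
Step 2: length = 90

Answer: 90


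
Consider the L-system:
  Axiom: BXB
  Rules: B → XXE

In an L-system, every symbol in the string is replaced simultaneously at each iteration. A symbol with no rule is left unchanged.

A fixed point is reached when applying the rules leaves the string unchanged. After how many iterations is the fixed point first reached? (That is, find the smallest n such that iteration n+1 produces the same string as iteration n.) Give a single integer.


Answer: 1

Derivation:
Step 0: BXB
Step 1: XXEXXXE
Step 2: XXEXXXE  (unchanged — fixed point at step 1)


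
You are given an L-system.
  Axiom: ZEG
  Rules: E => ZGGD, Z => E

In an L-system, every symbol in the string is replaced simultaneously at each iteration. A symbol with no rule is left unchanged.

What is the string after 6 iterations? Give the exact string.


Step 0: ZEG
Step 1: EZGGDG
Step 2: ZGGDEGGDG
Step 3: EGGDZGGDGGDG
Step 4: ZGGDGGDEGGDGGDG
Step 5: EGGDGGDZGGDGGDGGDG
Step 6: ZGGDGGDGGDEGGDGGDGGDG

Answer: ZGGDGGDGGDEGGDGGDGGDG


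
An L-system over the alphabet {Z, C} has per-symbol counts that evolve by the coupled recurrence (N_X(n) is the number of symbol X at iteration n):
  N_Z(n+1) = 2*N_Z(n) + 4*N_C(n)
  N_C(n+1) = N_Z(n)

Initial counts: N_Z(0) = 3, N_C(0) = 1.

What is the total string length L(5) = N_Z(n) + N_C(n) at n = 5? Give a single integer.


Answer: 1424

Derivation:
Step 0: N_Z=3, N_C=1, L=4
Step 1: N_Z=10, N_C=3, L=13
Step 2: N_Z=32, N_C=10, L=42
Step 3: N_Z=104, N_C=32, L=136
Step 4: N_Z=336, N_C=104, L=440
Step 5: N_Z=1088, N_C=336, L=1424


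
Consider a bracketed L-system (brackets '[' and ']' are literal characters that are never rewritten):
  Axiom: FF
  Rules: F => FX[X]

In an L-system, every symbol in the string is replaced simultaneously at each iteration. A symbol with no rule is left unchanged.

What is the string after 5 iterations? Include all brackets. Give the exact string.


Step 0: FF
Step 1: FX[X]FX[X]
Step 2: FX[X]X[X]FX[X]X[X]
Step 3: FX[X]X[X]X[X]FX[X]X[X]X[X]
Step 4: FX[X]X[X]X[X]X[X]FX[X]X[X]X[X]X[X]
Step 5: FX[X]X[X]X[X]X[X]X[X]FX[X]X[X]X[X]X[X]X[X]

Answer: FX[X]X[X]X[X]X[X]X[X]FX[X]X[X]X[X]X[X]X[X]


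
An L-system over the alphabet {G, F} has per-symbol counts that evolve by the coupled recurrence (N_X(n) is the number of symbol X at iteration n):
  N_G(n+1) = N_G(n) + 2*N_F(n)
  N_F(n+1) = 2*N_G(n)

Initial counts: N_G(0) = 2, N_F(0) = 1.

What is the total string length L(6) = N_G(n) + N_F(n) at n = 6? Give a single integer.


Step 0: N_G=2, N_F=1, L=3
Step 1: N_G=4, N_F=4, L=8
Step 2: N_G=12, N_F=8, L=20
Step 3: N_G=28, N_F=24, L=52
Step 4: N_G=76, N_F=56, L=132
Step 5: N_G=188, N_F=152, L=340
Step 6: N_G=492, N_F=376, L=868

Answer: 868


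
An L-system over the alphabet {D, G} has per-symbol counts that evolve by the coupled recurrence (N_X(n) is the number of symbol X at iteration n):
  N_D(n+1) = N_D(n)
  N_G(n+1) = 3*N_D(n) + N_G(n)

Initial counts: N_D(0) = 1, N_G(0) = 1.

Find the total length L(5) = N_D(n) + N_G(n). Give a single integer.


Step 0: N_D=1, N_G=1, L=2
Step 1: N_D=1, N_G=4, L=5
Step 2: N_D=1, N_G=7, L=8
Step 3: N_D=1, N_G=10, L=11
Step 4: N_D=1, N_G=13, L=14
Step 5: N_D=1, N_G=16, L=17

Answer: 17


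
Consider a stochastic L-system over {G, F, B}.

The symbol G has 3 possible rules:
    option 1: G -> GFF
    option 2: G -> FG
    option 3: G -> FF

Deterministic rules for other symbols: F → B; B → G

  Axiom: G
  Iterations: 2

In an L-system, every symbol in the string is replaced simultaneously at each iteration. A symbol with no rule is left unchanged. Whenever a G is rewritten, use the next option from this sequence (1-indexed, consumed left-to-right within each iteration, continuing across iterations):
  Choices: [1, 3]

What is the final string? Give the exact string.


Answer: FFBB

Derivation:
Step 0: G
Step 1: GFF  (used choices [1])
Step 2: FFBB  (used choices [3])


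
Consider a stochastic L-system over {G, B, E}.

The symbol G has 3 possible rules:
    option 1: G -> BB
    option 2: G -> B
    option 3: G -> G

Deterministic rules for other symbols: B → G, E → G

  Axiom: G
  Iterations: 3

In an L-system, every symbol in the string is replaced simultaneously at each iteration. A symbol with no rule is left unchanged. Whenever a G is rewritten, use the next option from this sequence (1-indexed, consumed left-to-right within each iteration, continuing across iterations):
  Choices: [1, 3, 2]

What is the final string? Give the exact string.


Answer: GB

Derivation:
Step 0: G
Step 1: BB  (used choices [1])
Step 2: GG  (used choices [])
Step 3: GB  (used choices [3, 2])


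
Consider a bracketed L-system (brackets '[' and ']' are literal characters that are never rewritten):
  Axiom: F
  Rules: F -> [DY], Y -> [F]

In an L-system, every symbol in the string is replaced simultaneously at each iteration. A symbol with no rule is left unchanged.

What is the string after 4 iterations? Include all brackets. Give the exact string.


Step 0: F
Step 1: [DY]
Step 2: [D[F]]
Step 3: [D[[DY]]]
Step 4: [D[[D[F]]]]

Answer: [D[[D[F]]]]


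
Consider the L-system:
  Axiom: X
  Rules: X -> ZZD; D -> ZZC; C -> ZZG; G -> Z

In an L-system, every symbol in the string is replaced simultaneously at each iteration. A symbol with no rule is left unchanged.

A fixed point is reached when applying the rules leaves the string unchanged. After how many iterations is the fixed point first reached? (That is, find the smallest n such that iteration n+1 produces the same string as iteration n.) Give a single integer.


Answer: 4

Derivation:
Step 0: X
Step 1: ZZD
Step 2: ZZZZC
Step 3: ZZZZZZG
Step 4: ZZZZZZZ
Step 5: ZZZZZZZ  (unchanged — fixed point at step 4)


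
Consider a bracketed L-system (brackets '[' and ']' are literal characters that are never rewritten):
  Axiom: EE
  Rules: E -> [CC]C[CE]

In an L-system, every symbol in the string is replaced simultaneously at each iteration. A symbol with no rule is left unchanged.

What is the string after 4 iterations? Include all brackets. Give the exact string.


Step 0: EE
Step 1: [CC]C[CE][CC]C[CE]
Step 2: [CC]C[C[CC]C[CE]][CC]C[C[CC]C[CE]]
Step 3: [CC]C[C[CC]C[C[CC]C[CE]]][CC]C[C[CC]C[C[CC]C[CE]]]
Step 4: [CC]C[C[CC]C[C[CC]C[C[CC]C[CE]]]][CC]C[C[CC]C[C[CC]C[C[CC]C[CE]]]]

Answer: [CC]C[C[CC]C[C[CC]C[C[CC]C[CE]]]][CC]C[C[CC]C[C[CC]C[C[CC]C[CE]]]]


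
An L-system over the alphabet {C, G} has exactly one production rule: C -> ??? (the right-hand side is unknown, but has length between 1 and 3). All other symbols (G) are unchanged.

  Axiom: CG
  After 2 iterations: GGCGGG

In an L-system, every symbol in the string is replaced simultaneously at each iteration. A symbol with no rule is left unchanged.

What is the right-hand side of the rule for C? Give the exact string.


Trying C -> GCG:
  Step 0: CG
  Step 1: GCGG
  Step 2: GGCGGG
Matches the given result.

Answer: GCG


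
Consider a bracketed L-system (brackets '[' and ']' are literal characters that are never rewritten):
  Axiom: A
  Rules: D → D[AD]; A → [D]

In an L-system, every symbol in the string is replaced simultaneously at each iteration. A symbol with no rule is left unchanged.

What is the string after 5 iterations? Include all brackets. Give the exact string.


Answer: [D[AD][[D]D[AD]][[D[AD]]D[AD][[D]D[AD]]][[D[AD][[D]D[AD]]]D[AD][[D]D[AD]][[D[AD]]D[AD][[D]D[AD]]]]]

Derivation:
Step 0: A
Step 1: [D]
Step 2: [D[AD]]
Step 3: [D[AD][[D]D[AD]]]
Step 4: [D[AD][[D]D[AD]][[D[AD]]D[AD][[D]D[AD]]]]
Step 5: [D[AD][[D]D[AD]][[D[AD]]D[AD][[D]D[AD]]][[D[AD][[D]D[AD]]]D[AD][[D]D[AD]][[D[AD]]D[AD][[D]D[AD]]]]]


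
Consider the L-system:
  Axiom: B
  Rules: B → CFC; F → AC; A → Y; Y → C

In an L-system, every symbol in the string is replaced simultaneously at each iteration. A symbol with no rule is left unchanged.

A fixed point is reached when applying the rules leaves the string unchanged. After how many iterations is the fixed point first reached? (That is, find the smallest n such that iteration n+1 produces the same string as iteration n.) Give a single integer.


Step 0: B
Step 1: CFC
Step 2: CACC
Step 3: CYCC
Step 4: CCCC
Step 5: CCCC  (unchanged — fixed point at step 4)

Answer: 4


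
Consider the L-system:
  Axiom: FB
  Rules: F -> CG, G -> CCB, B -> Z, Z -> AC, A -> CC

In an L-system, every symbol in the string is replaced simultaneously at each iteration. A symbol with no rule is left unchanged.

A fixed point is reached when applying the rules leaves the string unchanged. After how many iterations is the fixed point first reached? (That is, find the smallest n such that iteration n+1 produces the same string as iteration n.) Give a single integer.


Answer: 5

Derivation:
Step 0: FB
Step 1: CGZ
Step 2: CCCBAC
Step 3: CCCZCCC
Step 4: CCCACCCC
Step 5: CCCCCCCCC
Step 6: CCCCCCCCC  (unchanged — fixed point at step 5)


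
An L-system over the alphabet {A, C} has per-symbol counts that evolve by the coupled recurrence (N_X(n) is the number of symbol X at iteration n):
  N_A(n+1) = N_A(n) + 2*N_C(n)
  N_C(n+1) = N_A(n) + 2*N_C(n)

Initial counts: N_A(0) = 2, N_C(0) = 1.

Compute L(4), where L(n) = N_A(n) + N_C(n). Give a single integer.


Step 0: N_A=2, N_C=1, L=3
Step 1: N_A=4, N_C=4, L=8
Step 2: N_A=12, N_C=12, L=24
Step 3: N_A=36, N_C=36, L=72
Step 4: N_A=108, N_C=108, L=216

Answer: 216


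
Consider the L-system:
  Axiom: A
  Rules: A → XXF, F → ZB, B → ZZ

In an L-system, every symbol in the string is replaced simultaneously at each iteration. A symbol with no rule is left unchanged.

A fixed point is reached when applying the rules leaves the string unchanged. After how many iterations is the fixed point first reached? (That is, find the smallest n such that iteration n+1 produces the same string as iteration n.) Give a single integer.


Answer: 3

Derivation:
Step 0: A
Step 1: XXF
Step 2: XXZB
Step 3: XXZZZ
Step 4: XXZZZ  (unchanged — fixed point at step 3)


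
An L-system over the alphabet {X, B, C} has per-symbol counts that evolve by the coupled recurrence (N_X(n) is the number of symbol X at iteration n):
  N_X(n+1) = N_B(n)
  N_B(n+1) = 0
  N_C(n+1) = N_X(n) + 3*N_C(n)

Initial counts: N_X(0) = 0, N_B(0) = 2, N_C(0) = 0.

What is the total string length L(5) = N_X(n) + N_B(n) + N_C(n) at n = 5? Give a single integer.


Step 0: N_X=0, N_B=2, N_C=0, L=2
Step 1: N_X=2, N_B=0, N_C=0, L=2
Step 2: N_X=0, N_B=0, N_C=2, L=2
Step 3: N_X=0, N_B=0, N_C=6, L=6
Step 4: N_X=0, N_B=0, N_C=18, L=18
Step 5: N_X=0, N_B=0, N_C=54, L=54

Answer: 54


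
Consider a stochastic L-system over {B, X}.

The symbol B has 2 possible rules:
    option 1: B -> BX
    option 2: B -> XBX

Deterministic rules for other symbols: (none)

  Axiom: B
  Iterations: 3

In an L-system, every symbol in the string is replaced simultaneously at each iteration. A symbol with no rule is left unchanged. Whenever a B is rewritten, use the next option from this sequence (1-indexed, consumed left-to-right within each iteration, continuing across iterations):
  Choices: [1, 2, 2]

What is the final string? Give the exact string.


Step 0: B
Step 1: BX  (used choices [1])
Step 2: XBXX  (used choices [2])
Step 3: XXBXXX  (used choices [2])

Answer: XXBXXX


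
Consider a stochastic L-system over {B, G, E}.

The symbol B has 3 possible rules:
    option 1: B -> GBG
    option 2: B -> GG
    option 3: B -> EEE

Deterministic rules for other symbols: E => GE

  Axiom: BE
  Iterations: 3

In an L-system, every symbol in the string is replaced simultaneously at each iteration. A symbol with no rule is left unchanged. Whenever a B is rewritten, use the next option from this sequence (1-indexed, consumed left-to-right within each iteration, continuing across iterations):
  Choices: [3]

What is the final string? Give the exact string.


Answer: GGEGGEGGEGGGE

Derivation:
Step 0: BE
Step 1: EEEGE  (used choices [3])
Step 2: GEGEGEGGE  (used choices [])
Step 3: GGEGGEGGEGGGE  (used choices [])


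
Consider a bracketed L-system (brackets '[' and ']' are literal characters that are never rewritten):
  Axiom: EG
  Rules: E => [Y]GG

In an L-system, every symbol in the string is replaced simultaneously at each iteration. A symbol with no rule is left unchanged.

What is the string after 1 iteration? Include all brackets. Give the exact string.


Step 0: EG
Step 1: [Y]GGG

Answer: [Y]GGG


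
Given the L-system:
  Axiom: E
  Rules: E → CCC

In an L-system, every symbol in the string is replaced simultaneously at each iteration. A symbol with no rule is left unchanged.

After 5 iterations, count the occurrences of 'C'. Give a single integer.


Answer: 3

Derivation:
Step 0: E  (0 'C')
Step 1: CCC  (3 'C')
Step 2: CCC  (3 'C')
Step 3: CCC  (3 'C')
Step 4: CCC  (3 'C')
Step 5: CCC  (3 'C')


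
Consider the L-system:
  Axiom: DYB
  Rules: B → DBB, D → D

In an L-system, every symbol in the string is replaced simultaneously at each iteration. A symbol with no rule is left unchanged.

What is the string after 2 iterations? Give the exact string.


Answer: DYDDBBDBB

Derivation:
Step 0: DYB
Step 1: DYDBB
Step 2: DYDDBBDBB


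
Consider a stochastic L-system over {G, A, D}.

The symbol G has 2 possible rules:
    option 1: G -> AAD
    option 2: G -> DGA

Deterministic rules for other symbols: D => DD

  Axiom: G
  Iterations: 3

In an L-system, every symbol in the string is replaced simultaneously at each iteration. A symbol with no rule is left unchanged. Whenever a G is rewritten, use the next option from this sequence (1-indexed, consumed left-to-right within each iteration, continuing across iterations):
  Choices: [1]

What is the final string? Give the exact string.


Step 0: G
Step 1: AAD  (used choices [1])
Step 2: AADD  (used choices [])
Step 3: AADDDD  (used choices [])

Answer: AADDDD
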